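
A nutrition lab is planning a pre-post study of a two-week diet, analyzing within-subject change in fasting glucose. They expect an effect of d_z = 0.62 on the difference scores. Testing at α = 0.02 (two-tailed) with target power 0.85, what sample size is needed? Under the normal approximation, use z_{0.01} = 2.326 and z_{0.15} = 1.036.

n = 30 pairs

For a paired (one-sample on differences) test: n = ((z_{α/2} + z_β) / d)².
z_{α/2} + z_β = 2.326 + 1.036 = 3.362.
n = (3.362 / 0.62)² = 5.423² = 29.40.
Round up.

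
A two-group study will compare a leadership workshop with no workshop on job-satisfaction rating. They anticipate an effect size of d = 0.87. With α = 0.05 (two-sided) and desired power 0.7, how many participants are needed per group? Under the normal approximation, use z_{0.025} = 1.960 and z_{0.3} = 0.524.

n = 17 per group

For two independent groups with equal n: n = 2·((z_{α/2} + z_β) / d)².
z_{α/2} + z_β = 1.960 + 0.524 = 2.484.
n = 2 × (2.484 / 0.87)² = 2 × 2.855² = 2 × 8.15 = 16.3.
Round up to the next whole participant.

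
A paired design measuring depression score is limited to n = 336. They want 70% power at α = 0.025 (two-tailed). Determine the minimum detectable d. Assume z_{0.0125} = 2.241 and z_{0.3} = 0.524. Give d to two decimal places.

d_min ≈ 0.15

For a single sample (or paired design) of n = 336: d_min = (z_{α/2} + z_β)/√n.
z-sum = 2.241 + 0.524 = 2.765.
d_min = 2.765 / √336 = 2.765 / 18.330 = 0.151.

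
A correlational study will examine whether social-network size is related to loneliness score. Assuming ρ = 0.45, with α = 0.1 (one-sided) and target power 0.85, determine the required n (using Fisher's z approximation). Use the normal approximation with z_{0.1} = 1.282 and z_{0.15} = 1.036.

n = 26

Fisher's z: C = ½·ln((1+r)/(1−r)) = ½·ln(2.6364) = 0.4847.
n = ((z_{α} + z_β)/C)² + 3.
(1.282 + 1.036) / 0.4847 = 2.318 / 0.4847 = 4.782.
n = 4.782² + 3 = 22.87 + 3 = 25.9.
Round up.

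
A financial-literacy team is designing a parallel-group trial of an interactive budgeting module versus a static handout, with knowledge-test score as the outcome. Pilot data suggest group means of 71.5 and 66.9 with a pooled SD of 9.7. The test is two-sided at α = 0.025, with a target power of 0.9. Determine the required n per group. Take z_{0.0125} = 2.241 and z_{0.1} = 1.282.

n = 111 per group

Cohen's d = |M₁ − M₂| / SD_pooled = |71.5 − 66.9| / 9.7 = 4.6 / 9.7 = 0.474.
For two independent groups with equal n: n = 2·((z_{α/2} + z_β) / d)².
z_{α/2} + z_β = 2.241 + 1.282 = 3.523.
n = 2 × (3.523 / 0.474)² = 2 × 7.432² = 2 × 55.24 = 110.5.
Round up to the next whole participant.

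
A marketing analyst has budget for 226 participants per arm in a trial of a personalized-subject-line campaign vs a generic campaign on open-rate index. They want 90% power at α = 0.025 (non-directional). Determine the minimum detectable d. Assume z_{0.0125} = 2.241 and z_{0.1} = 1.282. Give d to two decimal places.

For two independent groups of n = 226 each: d_min = (z_{α/2} + z_β)·√(2/n).
z-sum = 2.241 + 1.282 = 3.523.
d_min = 3.523 × √(2/226) = 3.523 × 0.0941 = 0.331.

d_min ≈ 0.33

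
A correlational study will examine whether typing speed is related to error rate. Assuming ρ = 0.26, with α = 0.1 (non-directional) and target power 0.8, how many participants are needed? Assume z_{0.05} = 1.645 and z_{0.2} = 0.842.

n = 91

Fisher's z: C = ½·ln((1+r)/(1−r)) = ½·ln(1.7027) = 0.2661.
n = ((z_{α/2} + z_β)/C)² + 3.
(1.645 + 0.842) / 0.2661 = 2.487 / 0.2661 = 9.346.
n = 9.346² + 3 = 87.35 + 3 = 90.3.
Round up.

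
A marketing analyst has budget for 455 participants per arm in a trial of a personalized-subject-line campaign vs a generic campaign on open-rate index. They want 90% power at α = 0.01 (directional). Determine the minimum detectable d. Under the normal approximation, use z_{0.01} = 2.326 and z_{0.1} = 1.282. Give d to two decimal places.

d_min ≈ 0.24

For two independent groups of n = 455 each: d_min = (z_{α} + z_β)·√(2/n).
z-sum = 2.326 + 1.282 = 3.608.
d_min = 3.608 × √(2/455) = 3.608 × 0.0663 = 0.239.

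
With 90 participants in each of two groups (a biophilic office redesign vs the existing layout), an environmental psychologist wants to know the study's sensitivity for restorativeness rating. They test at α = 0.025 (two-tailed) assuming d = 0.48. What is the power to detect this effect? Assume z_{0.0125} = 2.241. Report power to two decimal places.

power ≈ 0.84

For two equal groups, power = Φ(d·√(n/2) − z_{α/2}).
d·√(n/2) = 0.48 × √(90/2) = 0.48 × 6.708 = 3.220.
z_β = 3.220 − 2.241 = 0.979.
Power = Φ(0.979) = 0.836.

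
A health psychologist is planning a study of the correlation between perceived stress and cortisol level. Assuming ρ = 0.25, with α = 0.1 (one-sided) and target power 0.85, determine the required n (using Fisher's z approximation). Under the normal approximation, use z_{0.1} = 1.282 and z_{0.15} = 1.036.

n = 86

Fisher's z: C = ½·ln((1+r)/(1−r)) = ½·ln(1.6667) = 0.2554.
n = ((z_{α} + z_β)/C)² + 3.
(1.282 + 1.036) / 0.2554 = 2.318 / 0.2554 = 9.076.
n = 9.076² + 3 = 82.37 + 3 = 85.4.
Round up.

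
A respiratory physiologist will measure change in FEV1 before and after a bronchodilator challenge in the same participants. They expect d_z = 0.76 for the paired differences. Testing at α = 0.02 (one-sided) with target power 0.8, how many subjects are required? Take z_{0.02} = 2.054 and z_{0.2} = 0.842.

For a paired (one-sample on differences) test: n = ((z_{α} + z_β) / d)².
z_{α} + z_β = 2.054 + 0.842 = 2.896.
n = (2.896 / 0.76)² = 3.811² = 14.52.
Round up.

n = 15 pairs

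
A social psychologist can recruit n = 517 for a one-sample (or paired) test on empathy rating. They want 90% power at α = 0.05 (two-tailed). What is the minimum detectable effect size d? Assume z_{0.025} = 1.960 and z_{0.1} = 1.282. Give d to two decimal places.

For a single sample (or paired design) of n = 517: d_min = (z_{α/2} + z_β)/√n.
z-sum = 1.960 + 1.282 = 3.242.
d_min = 3.242 / √517 = 3.242 / 22.738 = 0.143.

d_min ≈ 0.14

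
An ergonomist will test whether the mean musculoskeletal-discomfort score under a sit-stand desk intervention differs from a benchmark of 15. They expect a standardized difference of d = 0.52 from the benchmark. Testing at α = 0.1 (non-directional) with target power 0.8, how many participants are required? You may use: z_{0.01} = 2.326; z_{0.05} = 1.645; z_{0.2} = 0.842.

n = 23

For a one-sample test: n = ((z_{α/2} + z_β) / d)².
z_{α/2} + z_β = 1.645 + 0.842 = 2.487.
n = (2.487 / 0.52)² = 4.783² = 22.87.
Round up.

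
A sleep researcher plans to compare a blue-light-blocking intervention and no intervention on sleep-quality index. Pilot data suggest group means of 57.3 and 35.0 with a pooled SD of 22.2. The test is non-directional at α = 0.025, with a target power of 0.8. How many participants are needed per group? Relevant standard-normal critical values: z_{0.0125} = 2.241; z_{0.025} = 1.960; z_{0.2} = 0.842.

n = 19 per group

Cohen's d = |M₁ − M₂| / SD_pooled = |57.3 − 35.0| / 22.2 = 22.3 / 22.2 = 1.005.
For two independent groups with equal n: n = 2·((z_{α/2} + z_β) / d)².
z_{α/2} + z_β = 2.241 + 0.842 = 3.083.
n = 2 × (3.083 / 1.005)² = 2 × 3.068² = 2 × 9.41 = 18.8.
Round up to the next whole participant.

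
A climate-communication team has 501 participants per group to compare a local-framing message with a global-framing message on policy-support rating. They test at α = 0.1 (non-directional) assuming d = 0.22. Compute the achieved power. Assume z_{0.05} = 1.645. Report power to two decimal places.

power ≈ 0.97

For two equal groups, power = Φ(d·√(n/2) − z_{α/2}).
d·√(n/2) = 0.22 × √(501/2) = 0.22 × 15.827 = 3.482.
z_β = 3.482 − 1.645 = 1.837.
Power = Φ(1.837) = 0.967.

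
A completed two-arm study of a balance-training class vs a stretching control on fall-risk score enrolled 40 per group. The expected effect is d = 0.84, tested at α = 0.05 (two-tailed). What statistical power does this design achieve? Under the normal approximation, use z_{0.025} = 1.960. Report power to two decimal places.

For two equal groups, power = Φ(d·√(n/2) − z_{α/2}).
d·√(n/2) = 0.84 × √(40/2) = 0.84 × 4.472 = 3.757.
z_β = 3.757 − 1.960 = 1.797.
Power = Φ(1.797) = 0.964.

power ≈ 0.96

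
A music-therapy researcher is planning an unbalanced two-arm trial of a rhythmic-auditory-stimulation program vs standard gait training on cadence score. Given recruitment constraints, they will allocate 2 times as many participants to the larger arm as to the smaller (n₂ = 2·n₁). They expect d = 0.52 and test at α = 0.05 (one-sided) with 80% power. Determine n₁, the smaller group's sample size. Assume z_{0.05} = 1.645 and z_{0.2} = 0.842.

With allocation ratio k = n₂/n₁ = 2, Var(x̄₁−x̄₂) = σ²(1/n₁ + 1/(k·n₁)) = σ²·(k+1)/(k·n₁).
So n₁ = (1 + 1/k)·((z_{α} + z_β)/d)² = 1.500 × (2.487/0.52)².
n₁ = 1.500 × 22.87 = 34.3.
Round up: n₁ = 35, giving n₂ = 2 × 35 = 70.

n₁ = 35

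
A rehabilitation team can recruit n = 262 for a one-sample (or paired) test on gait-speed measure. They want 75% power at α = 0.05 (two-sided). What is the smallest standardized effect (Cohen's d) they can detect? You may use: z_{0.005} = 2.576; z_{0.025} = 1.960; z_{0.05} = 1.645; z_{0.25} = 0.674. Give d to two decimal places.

For a single sample (or paired design) of n = 262: d_min = (z_{α/2} + z_β)/√n.
z-sum = 1.960 + 0.674 = 2.634.
d_min = 2.634 / √262 = 2.634 / 16.186 = 0.163.

d_min ≈ 0.16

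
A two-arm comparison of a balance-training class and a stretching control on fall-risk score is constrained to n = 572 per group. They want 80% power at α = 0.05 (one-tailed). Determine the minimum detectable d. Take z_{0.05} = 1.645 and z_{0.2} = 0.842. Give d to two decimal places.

For two independent groups of n = 572 each: d_min = (z_{α} + z_β)·√(2/n).
z-sum = 1.645 + 0.842 = 2.487.
d_min = 2.487 × √(2/572) = 2.487 × 0.0591 = 0.147.

d_min ≈ 0.15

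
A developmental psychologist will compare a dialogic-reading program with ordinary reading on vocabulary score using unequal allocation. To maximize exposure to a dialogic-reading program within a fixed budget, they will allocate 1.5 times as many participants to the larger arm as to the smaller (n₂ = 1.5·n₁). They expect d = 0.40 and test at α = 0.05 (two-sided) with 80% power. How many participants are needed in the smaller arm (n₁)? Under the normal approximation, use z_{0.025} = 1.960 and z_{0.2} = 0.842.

n₁ = 82

With allocation ratio k = n₂/n₁ = 1.5, Var(x̄₁−x̄₂) = σ²(1/n₁ + 1/(k·n₁)) = σ²·(k+1)/(k·n₁).
So n₁ = (1 + 1/k)·((z_{α/2} + z_β)/d)² = 1.667 × (2.802/0.40)².
n₁ = 1.667 × 49.07 = 81.8.
Round up: n₁ = 82, giving n₂ = 1.5 × 82 = 123.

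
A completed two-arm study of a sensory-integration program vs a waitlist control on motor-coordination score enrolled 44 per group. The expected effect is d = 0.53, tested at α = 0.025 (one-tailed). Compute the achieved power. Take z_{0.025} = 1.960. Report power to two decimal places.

power ≈ 0.70

For two equal groups, power = Φ(d·√(n/2) − z_{α}).
d·√(n/2) = 0.53 × √(44/2) = 0.53 × 4.690 = 2.486.
z_β = 2.486 − 1.960 = 0.526.
Power = Φ(0.526) = 0.701.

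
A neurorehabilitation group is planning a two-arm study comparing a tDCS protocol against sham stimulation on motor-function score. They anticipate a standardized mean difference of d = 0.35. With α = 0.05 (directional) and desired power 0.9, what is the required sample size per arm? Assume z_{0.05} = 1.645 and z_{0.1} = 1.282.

For two independent groups with equal n: n = 2·((z_{α} + z_β) / d)².
z_{α} + z_β = 1.645 + 1.282 = 2.927.
n = 2 × (2.927 / 0.35)² = 2 × 8.363² = 2 × 69.94 = 139.9.
Round up to the next whole participant.

n = 140 per group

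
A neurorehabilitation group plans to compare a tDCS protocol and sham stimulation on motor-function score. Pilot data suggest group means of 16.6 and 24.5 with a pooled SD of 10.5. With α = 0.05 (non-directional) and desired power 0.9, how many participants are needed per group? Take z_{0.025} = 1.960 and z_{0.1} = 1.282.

Cohen's d = |M₁ − M₂| / SD_pooled = |16.6 − 24.5| / 10.5 = 7.9 / 10.5 = 0.752.
For two independent groups with equal n: n = 2·((z_{α/2} + z_β) / d)².
z_{α/2} + z_β = 1.960 + 1.282 = 3.242.
n = 2 × (3.242 / 0.752)² = 2 × 4.311² = 2 × 18.59 = 37.2.
Round up to the next whole participant.

n = 38 per group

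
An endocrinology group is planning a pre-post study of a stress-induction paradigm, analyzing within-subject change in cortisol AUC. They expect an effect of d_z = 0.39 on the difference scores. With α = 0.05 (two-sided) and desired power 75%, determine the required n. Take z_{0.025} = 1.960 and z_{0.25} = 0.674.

n = 46 pairs

For a paired (one-sample on differences) test: n = ((z_{α/2} + z_β) / d)².
z_{α/2} + z_β = 1.960 + 0.674 = 2.634.
n = (2.634 / 0.39)² = 6.754² = 45.61.
Round up.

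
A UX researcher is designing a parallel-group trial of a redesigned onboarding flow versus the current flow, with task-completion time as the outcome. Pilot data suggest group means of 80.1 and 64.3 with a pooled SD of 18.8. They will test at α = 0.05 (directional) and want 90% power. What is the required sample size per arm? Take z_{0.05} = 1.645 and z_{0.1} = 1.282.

n = 25 per group

Cohen's d = |M₁ − M₂| / SD_pooled = |80.1 − 64.3| / 18.8 = 15.8 / 18.8 = 0.840.
For two independent groups with equal n: n = 2·((z_{α} + z_β) / d)².
z_{α} + z_β = 1.645 + 1.282 = 2.927.
n = 2 × (2.927 / 0.840)² = 2 × 3.485² = 2 × 12.14 = 24.3.
Round up to the next whole participant.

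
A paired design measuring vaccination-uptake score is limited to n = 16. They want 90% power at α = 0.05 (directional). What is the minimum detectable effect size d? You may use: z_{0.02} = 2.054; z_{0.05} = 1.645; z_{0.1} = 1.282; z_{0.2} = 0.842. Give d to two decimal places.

For a single sample (or paired design) of n = 16: d_min = (z_{α} + z_β)/√n.
z-sum = 1.645 + 1.282 = 2.927.
d_min = 2.927 / √16 = 2.927 / 4.000 = 0.732.

d_min ≈ 0.73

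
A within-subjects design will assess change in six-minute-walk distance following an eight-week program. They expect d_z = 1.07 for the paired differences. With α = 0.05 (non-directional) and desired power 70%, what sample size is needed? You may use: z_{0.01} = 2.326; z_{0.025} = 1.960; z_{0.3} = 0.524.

n = 6 pairs

For a paired (one-sample on differences) test: n = ((z_{α/2} + z_β) / d)².
z_{α/2} + z_β = 1.960 + 0.524 = 2.484.
n = (2.484 / 1.07)² = 2.321² = 5.39.
Round up.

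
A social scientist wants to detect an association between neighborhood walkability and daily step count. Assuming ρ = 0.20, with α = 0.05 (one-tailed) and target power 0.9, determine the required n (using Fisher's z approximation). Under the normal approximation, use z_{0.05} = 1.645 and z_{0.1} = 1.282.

Fisher's z: C = ½·ln((1+r)/(1−r)) = ½·ln(1.5000) = 0.2027.
n = ((z_{α} + z_β)/C)² + 3.
(1.645 + 1.282) / 0.2027 = 2.927 / 0.2027 = 14.440.
n = 14.440² + 3 = 208.52 + 3 = 211.5.
Round up.

n = 212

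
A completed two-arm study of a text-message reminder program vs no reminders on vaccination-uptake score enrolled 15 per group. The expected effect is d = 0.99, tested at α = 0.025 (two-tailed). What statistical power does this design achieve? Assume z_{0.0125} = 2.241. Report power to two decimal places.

For two equal groups, power = Φ(d·√(n/2) − z_{α/2}).
d·√(n/2) = 0.99 × √(15/2) = 0.99 × 2.739 = 2.711.
z_β = 2.711 − 2.241 = 0.470.
Power = Φ(0.470) = 0.681.

power ≈ 0.68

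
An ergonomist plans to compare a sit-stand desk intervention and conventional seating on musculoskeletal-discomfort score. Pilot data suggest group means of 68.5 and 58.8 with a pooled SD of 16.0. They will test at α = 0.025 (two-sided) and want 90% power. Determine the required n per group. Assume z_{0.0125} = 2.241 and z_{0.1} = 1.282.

Cohen's d = |M₁ − M₂| / SD_pooled = |68.5 − 58.8| / 16.0 = 9.7 / 16.0 = 0.606.
For two independent groups with equal n: n = 2·((z_{α/2} + z_β) / d)².
z_{α/2} + z_β = 2.241 + 1.282 = 3.523.
n = 2 × (3.523 / 0.606)² = 2 × 5.814² = 2 × 33.80 = 67.6.
Round up to the next whole participant.

n = 68 per group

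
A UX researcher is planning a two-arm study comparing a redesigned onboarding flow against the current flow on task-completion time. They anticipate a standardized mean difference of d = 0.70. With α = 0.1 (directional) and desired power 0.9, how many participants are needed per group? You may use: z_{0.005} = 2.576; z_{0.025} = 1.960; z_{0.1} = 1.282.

For two independent groups with equal n: n = 2·((z_{α} + z_β) / d)².
z_{α} + z_β = 1.282 + 1.282 = 2.564.
n = 2 × (2.564 / 0.70)² = 2 × 3.663² = 2 × 13.42 = 26.8.
Round up to the next whole participant.

n = 27 per group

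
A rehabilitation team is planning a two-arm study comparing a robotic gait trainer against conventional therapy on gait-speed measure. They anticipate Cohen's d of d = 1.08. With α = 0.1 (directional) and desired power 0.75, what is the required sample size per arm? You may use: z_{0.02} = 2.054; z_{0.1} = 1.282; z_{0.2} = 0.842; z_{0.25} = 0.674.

n = 7 per group

For two independent groups with equal n: n = 2·((z_{α} + z_β) / d)².
z_{α} + z_β = 1.282 + 0.674 = 1.956.
n = 2 × (1.956 / 1.08)² = 2 × 1.811² = 2 × 3.28 = 6.6.
Round up to the next whole participant.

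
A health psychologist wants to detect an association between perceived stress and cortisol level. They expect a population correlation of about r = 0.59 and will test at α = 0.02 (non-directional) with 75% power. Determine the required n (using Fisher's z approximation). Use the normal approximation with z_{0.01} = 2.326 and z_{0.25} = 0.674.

n = 23

Fisher's z: C = ½·ln((1+r)/(1−r)) = ½·ln(3.8780) = 0.6777.
n = ((z_{α/2} + z_β)/C)² + 3.
(2.326 + 0.674) / 0.6777 = 3.000 / 0.6777 = 4.427.
n = 4.427² + 3 = 19.60 + 3 = 22.6.
Round up.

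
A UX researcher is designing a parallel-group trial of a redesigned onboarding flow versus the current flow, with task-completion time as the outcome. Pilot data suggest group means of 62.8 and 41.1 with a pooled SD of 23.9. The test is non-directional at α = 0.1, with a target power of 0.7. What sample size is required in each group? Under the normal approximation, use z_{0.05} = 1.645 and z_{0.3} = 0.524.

Cohen's d = |M₁ − M₂| / SD_pooled = |62.8 − 41.1| / 23.9 = 21.7 / 23.9 = 0.908.
For two independent groups with equal n: n = 2·((z_{α/2} + z_β) / d)².
z_{α/2} + z_β = 1.645 + 0.524 = 2.169.
n = 2 × (2.169 / 0.908)² = 2 × 2.389² = 2 × 5.71 = 11.4.
Round up to the next whole participant.

n = 12 per group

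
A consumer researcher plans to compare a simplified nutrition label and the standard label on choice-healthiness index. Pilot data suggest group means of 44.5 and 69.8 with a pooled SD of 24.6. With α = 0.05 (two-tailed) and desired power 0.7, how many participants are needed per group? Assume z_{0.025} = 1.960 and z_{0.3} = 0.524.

n = 12 per group

Cohen's d = |M₁ − M₂| / SD_pooled = |44.5 − 69.8| / 24.6 = 25.3 / 24.6 = 1.028.
For two independent groups with equal n: n = 2·((z_{α/2} + z_β) / d)².
z_{α/2} + z_β = 1.960 + 0.524 = 2.484.
n = 2 × (2.484 / 1.028)² = 2 × 2.416² = 2 × 5.84 = 11.7.
Round up to the next whole participant.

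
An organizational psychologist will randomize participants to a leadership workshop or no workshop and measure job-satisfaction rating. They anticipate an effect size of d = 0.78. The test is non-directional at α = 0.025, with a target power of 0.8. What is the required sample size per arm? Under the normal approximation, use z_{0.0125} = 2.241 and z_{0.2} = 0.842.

n = 32 per group

For two independent groups with equal n: n = 2·((z_{α/2} + z_β) / d)².
z_{α/2} + z_β = 2.241 + 0.842 = 3.083.
n = 2 × (3.083 / 0.78)² = 2 × 3.953² = 2 × 15.62 = 31.2.
Round up to the next whole participant.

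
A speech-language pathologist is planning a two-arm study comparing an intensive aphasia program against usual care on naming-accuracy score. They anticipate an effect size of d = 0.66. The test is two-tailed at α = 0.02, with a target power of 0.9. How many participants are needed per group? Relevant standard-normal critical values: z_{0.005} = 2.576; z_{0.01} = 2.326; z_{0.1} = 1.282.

For two independent groups with equal n: n = 2·((z_{α/2} + z_β) / d)².
z_{α/2} + z_β = 2.326 + 1.282 = 3.608.
n = 2 × (3.608 / 0.66)² = 2 × 5.467² = 2 × 29.88 = 59.8.
Round up to the next whole participant.

n = 60 per group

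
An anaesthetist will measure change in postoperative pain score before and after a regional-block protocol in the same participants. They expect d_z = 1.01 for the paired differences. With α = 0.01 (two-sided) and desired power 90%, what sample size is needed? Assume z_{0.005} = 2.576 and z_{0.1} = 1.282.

For a paired (one-sample on differences) test: n = ((z_{α/2} + z_β) / d)².
z_{α/2} + z_β = 2.576 + 1.282 = 3.858.
n = (3.858 / 1.01)² = 3.820² = 14.59.
Round up.

n = 15 pairs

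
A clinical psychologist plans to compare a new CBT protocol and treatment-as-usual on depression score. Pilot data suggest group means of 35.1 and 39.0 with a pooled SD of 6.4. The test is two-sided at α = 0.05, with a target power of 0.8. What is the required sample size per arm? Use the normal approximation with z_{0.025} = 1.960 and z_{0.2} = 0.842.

n = 43 per group

Cohen's d = |M₁ − M₂| / SD_pooled = |35.1 − 39.0| / 6.4 = 3.9 / 6.4 = 0.609.
For two independent groups with equal n: n = 2·((z_{α/2} + z_β) / d)².
z_{α/2} + z_β = 1.960 + 0.842 = 2.802.
n = 2 × (2.802 / 0.609)² = 2 × 4.601² = 2 × 21.17 = 42.3.
Round up to the next whole participant.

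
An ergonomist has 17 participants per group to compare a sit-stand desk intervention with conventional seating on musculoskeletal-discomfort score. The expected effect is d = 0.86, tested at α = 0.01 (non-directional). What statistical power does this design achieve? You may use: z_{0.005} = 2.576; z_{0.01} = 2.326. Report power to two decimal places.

For two equal groups, power = Φ(d·√(n/2) − z_{α/2}).
d·√(n/2) = 0.86 × √(17/2) = 0.86 × 2.915 = 2.507.
z_β = 2.507 − 2.576 = -0.069.
Power = Φ(-0.069) = 0.473.

power ≈ 0.47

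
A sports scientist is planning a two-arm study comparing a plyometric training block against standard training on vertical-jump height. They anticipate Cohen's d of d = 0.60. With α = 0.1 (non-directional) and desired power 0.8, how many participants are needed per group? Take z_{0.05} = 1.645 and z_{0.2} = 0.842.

n = 35 per group

For two independent groups with equal n: n = 2·((z_{α/2} + z_β) / d)².
z_{α/2} + z_β = 1.645 + 0.842 = 2.487.
n = 2 × (2.487 / 0.60)² = 2 × 4.145² = 2 × 17.18 = 34.4.
Round up to the next whole participant.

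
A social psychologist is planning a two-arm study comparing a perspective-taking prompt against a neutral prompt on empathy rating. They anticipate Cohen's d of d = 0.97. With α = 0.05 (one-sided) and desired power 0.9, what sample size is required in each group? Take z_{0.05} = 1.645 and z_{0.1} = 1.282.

n = 19 per group

For two independent groups with equal n: n = 2·((z_{α} + z_β) / d)².
z_{α} + z_β = 1.645 + 1.282 = 2.927.
n = 2 × (2.927 / 0.97)² = 2 × 3.018² = 2 × 9.11 = 18.2.
Round up to the next whole participant.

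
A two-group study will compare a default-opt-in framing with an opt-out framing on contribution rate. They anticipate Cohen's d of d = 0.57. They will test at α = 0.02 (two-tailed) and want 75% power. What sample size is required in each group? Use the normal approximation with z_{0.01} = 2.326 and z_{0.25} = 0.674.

n = 56 per group

For two independent groups with equal n: n = 2·((z_{α/2} + z_β) / d)².
z_{α/2} + z_β = 2.326 + 0.674 = 3.000.
n = 2 × (3.000 / 0.57)² = 2 × 5.263² = 2 × 27.70 = 55.4.
Round up to the next whole participant.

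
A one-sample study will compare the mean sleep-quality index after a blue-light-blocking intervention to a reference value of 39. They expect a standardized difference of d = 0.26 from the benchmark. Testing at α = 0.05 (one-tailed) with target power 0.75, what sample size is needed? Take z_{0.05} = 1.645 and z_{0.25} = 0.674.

n = 80

For a one-sample test: n = ((z_{α} + z_β) / d)².
z_{α} + z_β = 1.645 + 0.674 = 2.319.
n = (2.319 / 0.26)² = 8.919² = 79.55.
Round up.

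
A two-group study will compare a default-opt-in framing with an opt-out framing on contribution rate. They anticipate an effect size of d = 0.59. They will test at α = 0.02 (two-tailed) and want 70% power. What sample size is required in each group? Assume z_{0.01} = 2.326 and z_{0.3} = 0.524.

For two independent groups with equal n: n = 2·((z_{α/2} + z_β) / d)².
z_{α/2} + z_β = 2.326 + 0.524 = 2.850.
n = 2 × (2.850 / 0.59)² = 2 × 4.831² = 2 × 23.33 = 46.7.
Round up to the next whole participant.

n = 47 per group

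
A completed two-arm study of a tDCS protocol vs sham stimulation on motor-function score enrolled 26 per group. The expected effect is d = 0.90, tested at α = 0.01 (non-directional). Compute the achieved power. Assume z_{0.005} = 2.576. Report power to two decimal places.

For two equal groups, power = Φ(d·√(n/2) − z_{α/2}).
d·√(n/2) = 0.90 × √(26/2) = 0.90 × 3.606 = 3.245.
z_β = 3.245 − 2.576 = 0.669.
Power = Φ(0.669) = 0.748.

power ≈ 0.75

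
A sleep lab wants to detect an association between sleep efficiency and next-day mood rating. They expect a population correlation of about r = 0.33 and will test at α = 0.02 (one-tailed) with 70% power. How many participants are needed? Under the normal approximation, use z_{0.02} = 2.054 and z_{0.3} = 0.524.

n = 60

Fisher's z: C = ½·ln((1+r)/(1−r)) = ½·ln(1.9851) = 0.3428.
n = ((z_{α} + z_β)/C)² + 3.
(2.054 + 0.524) / 0.3428 = 2.578 / 0.3428 = 7.520.
n = 7.520² + 3 = 56.56 + 3 = 59.6.
Round up.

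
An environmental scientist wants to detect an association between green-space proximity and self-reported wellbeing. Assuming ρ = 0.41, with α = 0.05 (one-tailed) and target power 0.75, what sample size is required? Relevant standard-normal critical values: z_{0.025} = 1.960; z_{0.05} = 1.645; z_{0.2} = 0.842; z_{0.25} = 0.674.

Fisher's z: C = ½·ln((1+r)/(1−r)) = ½·ln(2.3898) = 0.4356.
n = ((z_{α} + z_β)/C)² + 3.
(1.645 + 0.674) / 0.4356 = 2.319 / 0.4356 = 5.324.
n = 5.324² + 3 = 28.34 + 3 = 31.3.
Round up.

n = 32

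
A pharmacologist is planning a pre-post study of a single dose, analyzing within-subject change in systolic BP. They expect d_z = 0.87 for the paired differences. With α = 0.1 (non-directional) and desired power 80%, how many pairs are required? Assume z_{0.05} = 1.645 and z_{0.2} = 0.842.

n = 9 pairs

For a paired (one-sample on differences) test: n = ((z_{α/2} + z_β) / d)².
z_{α/2} + z_β = 1.645 + 0.842 = 2.487.
n = (2.487 / 0.87)² = 2.859² = 8.17.
Round up.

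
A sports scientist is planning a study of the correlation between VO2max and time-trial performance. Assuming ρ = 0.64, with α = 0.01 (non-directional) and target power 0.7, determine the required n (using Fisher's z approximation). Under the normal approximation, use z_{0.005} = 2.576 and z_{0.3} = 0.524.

n = 20

Fisher's z: C = ½·ln((1+r)/(1−r)) = ½·ln(4.5556) = 0.7582.
n = ((z_{α/2} + z_β)/C)² + 3.
(2.576 + 0.524) / 0.7582 = 3.100 / 0.7582 = 4.089.
n = 4.089² + 3 = 16.72 + 3 = 19.7.
Round up.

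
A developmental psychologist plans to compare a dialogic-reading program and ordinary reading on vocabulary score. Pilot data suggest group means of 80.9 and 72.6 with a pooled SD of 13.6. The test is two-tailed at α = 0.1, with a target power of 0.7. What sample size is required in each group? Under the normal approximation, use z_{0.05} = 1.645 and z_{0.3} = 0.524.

Cohen's d = |M₁ − M₂| / SD_pooled = |80.9 − 72.6| / 13.6 = 8.3 / 13.6 = 0.610.
For two independent groups with equal n: n = 2·((z_{α/2} + z_β) / d)².
z_{α/2} + z_β = 1.645 + 0.524 = 2.169.
n = 2 × (2.169 / 0.610)² = 2 × 3.556² = 2 × 12.64 = 25.3.
Round up to the next whole participant.

n = 26 per group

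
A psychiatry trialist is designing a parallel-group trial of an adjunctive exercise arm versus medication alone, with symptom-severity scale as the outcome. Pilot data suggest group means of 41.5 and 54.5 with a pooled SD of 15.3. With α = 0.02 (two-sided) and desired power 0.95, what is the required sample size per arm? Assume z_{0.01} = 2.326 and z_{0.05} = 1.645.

Cohen's d = |M₁ − M₂| / SD_pooled = |41.5 − 54.5| / 15.3 = 13.0 / 15.3 = 0.850.
For two independent groups with equal n: n = 2·((z_{α/2} + z_β) / d)².
z_{α/2} + z_β = 2.326 + 1.645 = 3.971.
n = 2 × (3.971 / 0.850)² = 2 × 4.672² = 2 × 21.83 = 43.7.
Round up to the next whole participant.

n = 44 per group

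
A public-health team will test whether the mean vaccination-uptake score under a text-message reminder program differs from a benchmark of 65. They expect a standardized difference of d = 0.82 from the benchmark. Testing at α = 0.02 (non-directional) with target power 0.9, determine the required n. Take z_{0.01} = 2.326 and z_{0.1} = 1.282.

n = 20

For a one-sample test: n = ((z_{α/2} + z_β) / d)².
z_{α/2} + z_β = 2.326 + 1.282 = 3.608.
n = (3.608 / 0.82)² = 4.400² = 19.36.
Round up.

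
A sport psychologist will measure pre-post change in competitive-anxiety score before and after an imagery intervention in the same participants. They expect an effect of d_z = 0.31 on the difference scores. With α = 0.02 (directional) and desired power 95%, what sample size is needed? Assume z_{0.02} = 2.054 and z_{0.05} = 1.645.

For a paired (one-sample on differences) test: n = ((z_{α} + z_β) / d)².
z_{α} + z_β = 2.054 + 1.645 = 3.699.
n = (3.699 / 0.31)² = 11.932² = 142.38.
Round up.

n = 143 pairs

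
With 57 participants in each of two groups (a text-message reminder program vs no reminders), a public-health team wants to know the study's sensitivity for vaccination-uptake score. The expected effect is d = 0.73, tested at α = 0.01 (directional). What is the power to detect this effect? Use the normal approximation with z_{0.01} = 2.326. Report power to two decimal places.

For two equal groups, power = Φ(d·√(n/2) − z_{α}).
d·√(n/2) = 0.73 × √(57/2) = 0.73 × 5.339 = 3.897.
z_β = 3.897 − 2.326 = 1.571.
Power = Φ(1.571) = 0.942.

power ≈ 0.94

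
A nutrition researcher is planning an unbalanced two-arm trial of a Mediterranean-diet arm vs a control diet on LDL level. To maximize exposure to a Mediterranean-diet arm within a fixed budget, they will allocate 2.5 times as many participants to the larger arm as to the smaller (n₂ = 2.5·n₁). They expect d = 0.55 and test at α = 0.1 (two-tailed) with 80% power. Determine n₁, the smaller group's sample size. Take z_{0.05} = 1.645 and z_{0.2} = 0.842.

n₁ = 29

With allocation ratio k = n₂/n₁ = 2.5, Var(x̄₁−x̄₂) = σ²(1/n₁ + 1/(k·n₁)) = σ²·(k+1)/(k·n₁).
So n₁ = (1 + 1/k)·((z_{α/2} + z_β)/d)² = 1.400 × (2.487/0.55)².
n₁ = 1.400 × 20.45 = 28.6.
Round up: n₁ = 29, giving n₂ = ⌈2.5 × 29⌉ = ⌈72.5⌉ = 73.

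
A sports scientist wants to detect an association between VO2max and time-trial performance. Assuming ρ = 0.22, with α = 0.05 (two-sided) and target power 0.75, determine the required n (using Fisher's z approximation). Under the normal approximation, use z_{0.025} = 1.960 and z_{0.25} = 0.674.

n = 142

Fisher's z: C = ½·ln((1+r)/(1−r)) = ½·ln(1.5641) = 0.2237.
n = ((z_{α/2} + z_β)/C)² + 3.
(1.960 + 0.674) / 0.2237 = 2.634 / 0.2237 = 11.775.
n = 11.775² + 3 = 138.64 + 3 = 141.6.
Round up.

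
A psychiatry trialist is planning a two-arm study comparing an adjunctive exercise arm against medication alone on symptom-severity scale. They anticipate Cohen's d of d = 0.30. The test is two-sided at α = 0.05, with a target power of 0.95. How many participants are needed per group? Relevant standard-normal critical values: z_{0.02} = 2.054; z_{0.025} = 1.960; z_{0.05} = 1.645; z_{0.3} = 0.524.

For two independent groups with equal n: n = 2·((z_{α/2} + z_β) / d)².
z_{α/2} + z_β = 1.960 + 1.645 = 3.605.
n = 2 × (3.605 / 0.30)² = 2 × 12.017² = 2 × 144.40 = 288.8.
Round up to the next whole participant.

n = 289 per group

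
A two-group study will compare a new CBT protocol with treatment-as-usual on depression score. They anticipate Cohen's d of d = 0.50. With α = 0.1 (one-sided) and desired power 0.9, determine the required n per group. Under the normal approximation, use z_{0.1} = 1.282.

For two independent groups with equal n: n = 2·((z_{α} + z_β) / d)².
z_{α} + z_β = 1.282 + 1.282 = 2.564.
n = 2 × (2.564 / 0.50)² = 2 × 5.128² = 2 × 26.30 = 52.6.
Round up to the next whole participant.

n = 53 per group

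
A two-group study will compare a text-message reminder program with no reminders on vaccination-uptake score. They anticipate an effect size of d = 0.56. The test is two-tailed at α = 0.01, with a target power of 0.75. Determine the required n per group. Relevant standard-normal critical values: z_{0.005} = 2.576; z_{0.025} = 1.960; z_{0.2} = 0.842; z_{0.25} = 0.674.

n = 68 per group

For two independent groups with equal n: n = 2·((z_{α/2} + z_β) / d)².
z_{α/2} + z_β = 2.576 + 0.674 = 3.250.
n = 2 × (3.250 / 0.56)² = 2 × 5.804² = 2 × 33.68 = 67.4.
Round up to the next whole participant.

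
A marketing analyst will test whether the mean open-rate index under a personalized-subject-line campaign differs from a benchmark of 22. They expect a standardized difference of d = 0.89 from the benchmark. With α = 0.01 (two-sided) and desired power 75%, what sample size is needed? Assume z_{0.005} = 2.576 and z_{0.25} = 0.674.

For a one-sample test: n = ((z_{α/2} + z_β) / d)².
z_{α/2} + z_β = 2.576 + 0.674 = 3.250.
n = (3.250 / 0.89)² = 3.652² = 13.33.
Round up.

n = 14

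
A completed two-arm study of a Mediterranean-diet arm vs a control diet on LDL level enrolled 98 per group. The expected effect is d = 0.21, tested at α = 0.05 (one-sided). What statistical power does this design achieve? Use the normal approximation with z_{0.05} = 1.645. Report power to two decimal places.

power ≈ 0.43

For two equal groups, power = Φ(d·√(n/2) − z_{α}).
d·√(n/2) = 0.21 × √(98/2) = 0.21 × 7.000 = 1.470.
z_β = 1.470 − 1.645 = -0.175.
Power = Φ(-0.175) = 0.431.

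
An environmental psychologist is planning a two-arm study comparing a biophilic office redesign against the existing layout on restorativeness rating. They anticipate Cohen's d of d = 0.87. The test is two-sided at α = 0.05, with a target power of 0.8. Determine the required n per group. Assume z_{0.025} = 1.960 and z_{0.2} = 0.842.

n = 21 per group

For two independent groups with equal n: n = 2·((z_{α/2} + z_β) / d)².
z_{α/2} + z_β = 1.960 + 0.842 = 2.802.
n = 2 × (2.802 / 0.87)² = 2 × 3.221² = 2 × 10.37 = 20.7.
Round up to the next whole participant.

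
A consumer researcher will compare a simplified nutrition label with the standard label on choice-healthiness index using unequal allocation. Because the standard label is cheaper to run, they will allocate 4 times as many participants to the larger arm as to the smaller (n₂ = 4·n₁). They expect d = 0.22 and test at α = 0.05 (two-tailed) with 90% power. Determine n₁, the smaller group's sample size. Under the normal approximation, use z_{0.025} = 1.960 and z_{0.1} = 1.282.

n₁ = 272

With allocation ratio k = n₂/n₁ = 4, Var(x̄₁−x̄₂) = σ²(1/n₁ + 1/(k·n₁)) = σ²·(k+1)/(k·n₁).
So n₁ = (1 + 1/k)·((z_{α/2} + z_β)/d)² = 1.250 × (3.242/0.22)².
n₁ = 1.250 × 217.16 = 271.5.
Round up: n₁ = 272, giving n₂ = 4 × 272 = 1088.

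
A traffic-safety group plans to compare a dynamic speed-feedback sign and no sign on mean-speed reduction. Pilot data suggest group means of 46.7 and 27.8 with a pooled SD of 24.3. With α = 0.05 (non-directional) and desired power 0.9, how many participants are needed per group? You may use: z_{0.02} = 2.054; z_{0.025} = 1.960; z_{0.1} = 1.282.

Cohen's d = |M₁ − M₂| / SD_pooled = |46.7 − 27.8| / 24.3 = 18.9 / 24.3 = 0.778.
For two independent groups with equal n: n = 2·((z_{α/2} + z_β) / d)².
z_{α/2} + z_β = 1.960 + 1.282 = 3.242.
n = 2 × (3.242 / 0.778)² = 2 × 4.167² = 2 × 17.36 = 34.7.
Round up to the next whole participant.

n = 35 per group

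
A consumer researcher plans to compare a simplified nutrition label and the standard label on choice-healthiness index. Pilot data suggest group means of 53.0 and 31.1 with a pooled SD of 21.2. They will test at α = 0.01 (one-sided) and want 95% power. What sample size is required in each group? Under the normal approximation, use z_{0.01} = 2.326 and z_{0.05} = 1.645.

Cohen's d = |M₁ − M₂| / SD_pooled = |53.0 − 31.1| / 21.2 = 21.9 / 21.2 = 1.033.
For two independent groups with equal n: n = 2·((z_{α} + z_β) / d)².
z_{α} + z_β = 2.326 + 1.645 = 3.971.
n = 2 × (3.971 / 1.033)² = 2 × 3.844² = 2 × 14.78 = 29.6.
Round up to the next whole participant.

n = 30 per group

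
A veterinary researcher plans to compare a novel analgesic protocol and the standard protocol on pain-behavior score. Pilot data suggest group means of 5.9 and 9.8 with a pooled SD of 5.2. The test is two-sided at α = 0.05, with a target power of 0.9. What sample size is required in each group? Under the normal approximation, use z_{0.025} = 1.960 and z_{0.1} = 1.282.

Cohen's d = |M₁ − M₂| / SD_pooled = |5.9 − 9.8| / 5.2 = 3.9 / 5.2 = 0.750.
For two independent groups with equal n: n = 2·((z_{α/2} + z_β) / d)².
z_{α/2} + z_β = 1.960 + 1.282 = 3.242.
n = 2 × (3.242 / 0.750)² = 2 × 4.323² = 2 × 18.69 = 37.4.
Round up to the next whole participant.

n = 38 per group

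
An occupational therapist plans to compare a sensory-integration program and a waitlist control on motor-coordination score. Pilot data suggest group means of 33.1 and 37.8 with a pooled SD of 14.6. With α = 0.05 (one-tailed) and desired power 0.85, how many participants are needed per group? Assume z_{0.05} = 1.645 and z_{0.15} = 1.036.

Cohen's d = |M₁ − M₂| / SD_pooled = |33.1 − 37.8| / 14.6 = 4.7 / 14.6 = 0.322.
For two independent groups with equal n: n = 2·((z_{α} + z_β) / d)².
z_{α} + z_β = 1.645 + 1.036 = 2.681.
n = 2 × (2.681 / 0.322)² = 2 × 8.326² = 2 × 69.32 = 138.6.
Round up to the next whole participant.

n = 139 per group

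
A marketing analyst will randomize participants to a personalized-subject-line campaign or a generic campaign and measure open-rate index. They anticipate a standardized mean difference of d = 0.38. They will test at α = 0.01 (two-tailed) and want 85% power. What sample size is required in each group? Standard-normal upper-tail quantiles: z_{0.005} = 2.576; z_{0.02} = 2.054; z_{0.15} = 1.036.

n = 181 per group

For two independent groups with equal n: n = 2·((z_{α/2} + z_β) / d)².
z_{α/2} + z_β = 2.576 + 1.036 = 3.612.
n = 2 × (3.612 / 0.38)² = 2 × 9.505² = 2 × 90.35 = 180.7.
Round up to the next whole participant.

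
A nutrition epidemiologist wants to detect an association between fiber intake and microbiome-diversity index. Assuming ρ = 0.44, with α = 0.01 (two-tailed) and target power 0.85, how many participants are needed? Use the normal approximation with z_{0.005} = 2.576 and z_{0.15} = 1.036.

Fisher's z: C = ½·ln((1+r)/(1−r)) = ½·ln(2.5714) = 0.4722.
n = ((z_{α/2} + z_β)/C)² + 3.
(2.576 + 1.036) / 0.4722 = 3.612 / 0.4722 = 7.649.
n = 7.649² + 3 = 58.51 + 3 = 61.5.
Round up.

n = 62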